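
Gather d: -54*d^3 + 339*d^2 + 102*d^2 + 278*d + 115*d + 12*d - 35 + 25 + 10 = -54*d^3 + 441*d^2 + 405*d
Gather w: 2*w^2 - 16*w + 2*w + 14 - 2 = 2*w^2 - 14*w + 12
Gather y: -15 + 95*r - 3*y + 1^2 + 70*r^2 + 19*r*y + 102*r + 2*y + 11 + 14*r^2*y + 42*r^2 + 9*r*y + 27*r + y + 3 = 112*r^2 + 224*r + y*(14*r^2 + 28*r)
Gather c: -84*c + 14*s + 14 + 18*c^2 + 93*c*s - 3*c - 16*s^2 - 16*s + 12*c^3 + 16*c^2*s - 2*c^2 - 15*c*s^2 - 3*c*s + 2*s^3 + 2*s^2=12*c^3 + c^2*(16*s + 16) + c*(-15*s^2 + 90*s - 87) + 2*s^3 - 14*s^2 - 2*s + 14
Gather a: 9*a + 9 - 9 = 9*a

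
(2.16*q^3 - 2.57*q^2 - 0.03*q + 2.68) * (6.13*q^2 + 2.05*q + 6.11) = 13.2408*q^5 - 11.3261*q^4 + 7.7452*q^3 + 0.664199999999999*q^2 + 5.3107*q + 16.3748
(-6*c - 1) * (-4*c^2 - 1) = 24*c^3 + 4*c^2 + 6*c + 1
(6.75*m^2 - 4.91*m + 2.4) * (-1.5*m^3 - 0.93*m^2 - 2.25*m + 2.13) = -10.125*m^5 + 1.0875*m^4 - 14.2212*m^3 + 23.193*m^2 - 15.8583*m + 5.112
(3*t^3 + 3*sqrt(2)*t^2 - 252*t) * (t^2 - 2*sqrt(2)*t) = 3*t^5 - 3*sqrt(2)*t^4 - 264*t^3 + 504*sqrt(2)*t^2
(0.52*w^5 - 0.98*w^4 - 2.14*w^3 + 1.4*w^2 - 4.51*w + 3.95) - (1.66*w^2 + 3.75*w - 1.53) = 0.52*w^5 - 0.98*w^4 - 2.14*w^3 - 0.26*w^2 - 8.26*w + 5.48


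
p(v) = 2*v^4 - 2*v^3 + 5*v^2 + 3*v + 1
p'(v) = 8*v^3 - 6*v^2 + 10*v + 3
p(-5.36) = 2087.33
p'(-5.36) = -1454.90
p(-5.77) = 2751.19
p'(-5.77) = -1791.26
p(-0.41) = 0.80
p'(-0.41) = -2.66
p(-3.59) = 479.41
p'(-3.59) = -480.37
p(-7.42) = 7133.47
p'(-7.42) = -3669.69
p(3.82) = 399.81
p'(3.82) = 399.59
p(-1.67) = 34.81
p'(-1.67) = -67.69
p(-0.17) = 0.65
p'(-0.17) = 1.09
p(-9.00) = 14959.00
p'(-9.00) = -6405.00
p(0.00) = 1.00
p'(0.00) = 3.00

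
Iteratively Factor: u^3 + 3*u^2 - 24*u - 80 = (u + 4)*(u^2 - u - 20) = (u - 5)*(u + 4)*(u + 4)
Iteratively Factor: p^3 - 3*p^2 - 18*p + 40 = (p - 2)*(p^2 - p - 20) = (p - 5)*(p - 2)*(p + 4)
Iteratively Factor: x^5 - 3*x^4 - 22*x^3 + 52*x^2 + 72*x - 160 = (x - 5)*(x^4 + 2*x^3 - 12*x^2 - 8*x + 32) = (x - 5)*(x + 2)*(x^3 - 12*x + 16) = (x - 5)*(x - 2)*(x + 2)*(x^2 + 2*x - 8) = (x - 5)*(x - 2)^2*(x + 2)*(x + 4)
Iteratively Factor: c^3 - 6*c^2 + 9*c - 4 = (c - 1)*(c^2 - 5*c + 4) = (c - 1)^2*(c - 4)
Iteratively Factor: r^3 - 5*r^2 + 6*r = (r - 3)*(r^2 - 2*r) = (r - 3)*(r - 2)*(r)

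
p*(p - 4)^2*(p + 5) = p^4 - 3*p^3 - 24*p^2 + 80*p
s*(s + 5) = s^2 + 5*s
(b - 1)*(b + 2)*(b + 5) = b^3 + 6*b^2 + 3*b - 10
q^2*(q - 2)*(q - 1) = q^4 - 3*q^3 + 2*q^2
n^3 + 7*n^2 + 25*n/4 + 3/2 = (n + 1/2)^2*(n + 6)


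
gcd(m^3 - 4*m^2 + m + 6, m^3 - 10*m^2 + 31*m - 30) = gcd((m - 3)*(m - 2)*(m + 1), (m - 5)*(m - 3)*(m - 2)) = m^2 - 5*m + 6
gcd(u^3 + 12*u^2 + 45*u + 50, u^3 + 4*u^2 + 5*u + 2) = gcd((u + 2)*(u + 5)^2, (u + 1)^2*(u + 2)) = u + 2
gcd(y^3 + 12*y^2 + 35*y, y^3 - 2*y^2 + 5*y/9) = y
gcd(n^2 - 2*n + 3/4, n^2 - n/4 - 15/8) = n - 3/2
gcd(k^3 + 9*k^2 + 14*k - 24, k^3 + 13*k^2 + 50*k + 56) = k + 4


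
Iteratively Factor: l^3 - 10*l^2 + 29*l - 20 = (l - 4)*(l^2 - 6*l + 5) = (l - 5)*(l - 4)*(l - 1)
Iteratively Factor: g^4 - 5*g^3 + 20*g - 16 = (g - 2)*(g^3 - 3*g^2 - 6*g + 8) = (g - 2)*(g - 1)*(g^2 - 2*g - 8) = (g - 4)*(g - 2)*(g - 1)*(g + 2)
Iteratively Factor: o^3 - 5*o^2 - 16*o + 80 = (o + 4)*(o^2 - 9*o + 20) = (o - 5)*(o + 4)*(o - 4)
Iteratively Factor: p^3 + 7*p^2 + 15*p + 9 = (p + 3)*(p^2 + 4*p + 3) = (p + 3)^2*(p + 1)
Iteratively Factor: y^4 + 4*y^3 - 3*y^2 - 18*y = (y + 3)*(y^3 + y^2 - 6*y) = (y + 3)^2*(y^2 - 2*y) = y*(y + 3)^2*(y - 2)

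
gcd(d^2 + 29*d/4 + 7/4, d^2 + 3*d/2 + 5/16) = d + 1/4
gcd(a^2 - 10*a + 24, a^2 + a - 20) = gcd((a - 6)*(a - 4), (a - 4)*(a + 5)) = a - 4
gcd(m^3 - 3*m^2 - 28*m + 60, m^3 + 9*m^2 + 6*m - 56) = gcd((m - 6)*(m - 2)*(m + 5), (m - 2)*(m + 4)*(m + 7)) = m - 2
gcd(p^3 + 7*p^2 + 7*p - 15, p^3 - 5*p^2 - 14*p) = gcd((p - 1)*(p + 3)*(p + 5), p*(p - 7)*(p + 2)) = 1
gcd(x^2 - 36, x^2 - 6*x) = x - 6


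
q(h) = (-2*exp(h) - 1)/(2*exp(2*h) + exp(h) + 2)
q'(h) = (-2*exp(h) - 1)*(-4*exp(2*h) - exp(h))/(2*exp(2*h) + exp(h) + 2)^2 - 2*exp(h)/(2*exp(2*h) + exp(h) + 2) = ((2*exp(h) + 1)*(4*exp(h) + 1) - 4*exp(2*h) - 2*exp(h) - 4)*exp(h)/(2*exp(2*h) + exp(h) + 2)^2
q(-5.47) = -0.50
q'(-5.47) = -0.00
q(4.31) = -0.01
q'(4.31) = 0.01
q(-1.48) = -0.62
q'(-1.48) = -0.08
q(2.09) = -0.12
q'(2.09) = 0.12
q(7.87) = -0.00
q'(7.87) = 0.00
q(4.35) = -0.01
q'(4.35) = 0.01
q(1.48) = -0.22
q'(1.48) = 0.20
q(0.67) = -0.42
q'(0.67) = 0.29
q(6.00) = 0.00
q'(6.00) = 0.00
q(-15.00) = -0.50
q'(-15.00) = 0.00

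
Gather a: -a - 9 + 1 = -a - 8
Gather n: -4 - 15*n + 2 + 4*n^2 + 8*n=4*n^2 - 7*n - 2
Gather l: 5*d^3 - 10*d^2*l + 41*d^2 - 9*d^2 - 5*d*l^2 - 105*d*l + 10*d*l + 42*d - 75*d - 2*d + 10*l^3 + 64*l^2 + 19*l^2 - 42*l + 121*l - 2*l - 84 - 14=5*d^3 + 32*d^2 - 35*d + 10*l^3 + l^2*(83 - 5*d) + l*(-10*d^2 - 95*d + 77) - 98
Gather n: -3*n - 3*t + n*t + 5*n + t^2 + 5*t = n*(t + 2) + t^2 + 2*t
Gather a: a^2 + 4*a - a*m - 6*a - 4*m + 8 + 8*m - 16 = a^2 + a*(-m - 2) + 4*m - 8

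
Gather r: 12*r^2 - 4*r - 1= 12*r^2 - 4*r - 1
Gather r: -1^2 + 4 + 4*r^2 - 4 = 4*r^2 - 1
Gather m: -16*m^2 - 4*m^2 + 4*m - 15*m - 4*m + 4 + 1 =-20*m^2 - 15*m + 5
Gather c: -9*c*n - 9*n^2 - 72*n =-9*c*n - 9*n^2 - 72*n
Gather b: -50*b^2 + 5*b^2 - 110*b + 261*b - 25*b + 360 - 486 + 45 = -45*b^2 + 126*b - 81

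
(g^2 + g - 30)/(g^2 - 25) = (g + 6)/(g + 5)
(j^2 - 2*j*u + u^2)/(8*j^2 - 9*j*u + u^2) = (-j + u)/(-8*j + u)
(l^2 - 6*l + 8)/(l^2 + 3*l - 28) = (l - 2)/(l + 7)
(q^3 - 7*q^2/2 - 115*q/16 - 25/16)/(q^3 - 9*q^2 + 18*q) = (16*q^3 - 56*q^2 - 115*q - 25)/(16*q*(q^2 - 9*q + 18))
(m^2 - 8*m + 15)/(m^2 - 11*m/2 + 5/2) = 2*(m - 3)/(2*m - 1)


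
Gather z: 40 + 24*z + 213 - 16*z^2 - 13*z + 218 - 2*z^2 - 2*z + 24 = -18*z^2 + 9*z + 495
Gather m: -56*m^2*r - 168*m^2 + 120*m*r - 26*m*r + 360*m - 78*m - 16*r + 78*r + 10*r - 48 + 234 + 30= m^2*(-56*r - 168) + m*(94*r + 282) + 72*r + 216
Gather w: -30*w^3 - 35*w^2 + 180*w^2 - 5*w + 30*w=-30*w^3 + 145*w^2 + 25*w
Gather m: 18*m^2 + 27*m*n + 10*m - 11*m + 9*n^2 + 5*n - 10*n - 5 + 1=18*m^2 + m*(27*n - 1) + 9*n^2 - 5*n - 4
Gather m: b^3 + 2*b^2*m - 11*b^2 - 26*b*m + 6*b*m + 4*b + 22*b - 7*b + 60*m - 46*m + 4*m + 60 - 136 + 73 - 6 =b^3 - 11*b^2 + 19*b + m*(2*b^2 - 20*b + 18) - 9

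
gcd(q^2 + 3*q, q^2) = q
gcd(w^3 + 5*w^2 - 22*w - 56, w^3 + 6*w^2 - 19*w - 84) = w^2 + 3*w - 28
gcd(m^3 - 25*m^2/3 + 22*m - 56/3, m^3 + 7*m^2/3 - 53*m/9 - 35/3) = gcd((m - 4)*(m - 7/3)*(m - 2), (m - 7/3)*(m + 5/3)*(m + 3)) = m - 7/3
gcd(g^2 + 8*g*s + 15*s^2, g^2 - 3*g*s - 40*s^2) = g + 5*s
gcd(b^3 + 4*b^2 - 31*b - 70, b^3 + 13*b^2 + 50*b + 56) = b^2 + 9*b + 14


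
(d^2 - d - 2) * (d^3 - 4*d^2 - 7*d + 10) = d^5 - 5*d^4 - 5*d^3 + 25*d^2 + 4*d - 20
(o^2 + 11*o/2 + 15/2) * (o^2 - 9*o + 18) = o^4 - 7*o^3/2 - 24*o^2 + 63*o/2 + 135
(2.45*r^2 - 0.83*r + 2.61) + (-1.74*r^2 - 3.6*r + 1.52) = 0.71*r^2 - 4.43*r + 4.13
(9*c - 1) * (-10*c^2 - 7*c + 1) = -90*c^3 - 53*c^2 + 16*c - 1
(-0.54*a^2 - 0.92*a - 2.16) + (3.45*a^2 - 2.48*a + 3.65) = 2.91*a^2 - 3.4*a + 1.49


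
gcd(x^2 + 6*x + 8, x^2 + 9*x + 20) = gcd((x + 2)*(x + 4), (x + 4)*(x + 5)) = x + 4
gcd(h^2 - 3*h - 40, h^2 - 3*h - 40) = h^2 - 3*h - 40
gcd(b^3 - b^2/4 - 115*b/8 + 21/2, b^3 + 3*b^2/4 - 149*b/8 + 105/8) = b^2 - 17*b/4 + 21/8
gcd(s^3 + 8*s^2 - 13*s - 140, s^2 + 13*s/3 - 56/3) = s + 7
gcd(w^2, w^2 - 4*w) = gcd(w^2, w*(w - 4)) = w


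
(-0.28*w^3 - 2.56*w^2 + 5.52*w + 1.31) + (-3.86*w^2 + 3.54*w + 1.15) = -0.28*w^3 - 6.42*w^2 + 9.06*w + 2.46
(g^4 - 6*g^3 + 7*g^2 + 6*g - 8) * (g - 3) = g^5 - 9*g^4 + 25*g^3 - 15*g^2 - 26*g + 24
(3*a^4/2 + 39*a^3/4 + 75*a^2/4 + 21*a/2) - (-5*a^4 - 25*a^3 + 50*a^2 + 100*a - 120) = 13*a^4/2 + 139*a^3/4 - 125*a^2/4 - 179*a/2 + 120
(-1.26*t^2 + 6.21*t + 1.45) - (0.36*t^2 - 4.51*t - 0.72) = -1.62*t^2 + 10.72*t + 2.17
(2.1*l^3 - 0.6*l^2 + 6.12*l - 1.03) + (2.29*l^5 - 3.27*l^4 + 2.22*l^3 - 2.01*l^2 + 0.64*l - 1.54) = 2.29*l^5 - 3.27*l^4 + 4.32*l^3 - 2.61*l^2 + 6.76*l - 2.57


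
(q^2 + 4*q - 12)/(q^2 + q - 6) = (q + 6)/(q + 3)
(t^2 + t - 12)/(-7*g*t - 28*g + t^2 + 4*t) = (t - 3)/(-7*g + t)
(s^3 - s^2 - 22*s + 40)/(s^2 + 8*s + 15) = (s^2 - 6*s + 8)/(s + 3)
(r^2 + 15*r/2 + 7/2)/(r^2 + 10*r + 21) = (r + 1/2)/(r + 3)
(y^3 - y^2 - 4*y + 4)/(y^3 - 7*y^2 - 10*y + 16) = (y - 2)/(y - 8)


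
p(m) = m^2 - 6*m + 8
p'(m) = 2*m - 6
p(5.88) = 7.29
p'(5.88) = 5.76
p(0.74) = 4.11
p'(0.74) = -4.52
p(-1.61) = 20.25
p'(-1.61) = -9.22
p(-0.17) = 9.05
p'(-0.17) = -6.34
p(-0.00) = 8.00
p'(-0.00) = -6.00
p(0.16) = 7.07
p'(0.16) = -5.68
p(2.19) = -0.34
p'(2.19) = -1.62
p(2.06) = -0.12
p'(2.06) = -1.88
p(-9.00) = 143.00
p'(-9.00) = -24.00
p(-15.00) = 323.00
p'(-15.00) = -36.00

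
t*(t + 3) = t^2 + 3*t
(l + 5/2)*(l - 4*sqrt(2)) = l^2 - 4*sqrt(2)*l + 5*l/2 - 10*sqrt(2)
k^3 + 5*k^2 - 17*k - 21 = (k - 3)*(k + 1)*(k + 7)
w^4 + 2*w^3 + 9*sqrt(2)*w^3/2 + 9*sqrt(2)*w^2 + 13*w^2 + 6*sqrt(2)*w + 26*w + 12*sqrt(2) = (w + 2)*(w + sqrt(2))*(w + 3*sqrt(2)/2)*(w + 2*sqrt(2))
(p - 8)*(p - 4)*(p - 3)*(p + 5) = p^4 - 10*p^3 - 7*p^2 + 244*p - 480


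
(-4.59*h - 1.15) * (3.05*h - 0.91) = -13.9995*h^2 + 0.6694*h + 1.0465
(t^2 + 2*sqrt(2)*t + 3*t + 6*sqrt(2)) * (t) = t^3 + 2*sqrt(2)*t^2 + 3*t^2 + 6*sqrt(2)*t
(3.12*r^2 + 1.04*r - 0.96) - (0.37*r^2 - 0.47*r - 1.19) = 2.75*r^2 + 1.51*r + 0.23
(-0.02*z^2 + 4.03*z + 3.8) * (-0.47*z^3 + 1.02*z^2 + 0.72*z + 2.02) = 0.0094*z^5 - 1.9145*z^4 + 2.3102*z^3 + 6.7372*z^2 + 10.8766*z + 7.676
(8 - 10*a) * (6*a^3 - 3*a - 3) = -60*a^4 + 48*a^3 + 30*a^2 + 6*a - 24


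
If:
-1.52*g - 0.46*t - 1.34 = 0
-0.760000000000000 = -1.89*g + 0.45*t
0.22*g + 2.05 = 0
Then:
No Solution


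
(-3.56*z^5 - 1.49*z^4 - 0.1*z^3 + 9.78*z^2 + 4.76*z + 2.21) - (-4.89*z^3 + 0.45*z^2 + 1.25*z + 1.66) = -3.56*z^5 - 1.49*z^4 + 4.79*z^3 + 9.33*z^2 + 3.51*z + 0.55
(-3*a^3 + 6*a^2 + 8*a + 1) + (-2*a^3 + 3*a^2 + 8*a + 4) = -5*a^3 + 9*a^2 + 16*a + 5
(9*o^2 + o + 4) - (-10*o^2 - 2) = 19*o^2 + o + 6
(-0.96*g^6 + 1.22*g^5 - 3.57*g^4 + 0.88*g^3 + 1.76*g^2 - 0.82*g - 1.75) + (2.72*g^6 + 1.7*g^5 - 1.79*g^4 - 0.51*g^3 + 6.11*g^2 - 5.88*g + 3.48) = 1.76*g^6 + 2.92*g^5 - 5.36*g^4 + 0.37*g^3 + 7.87*g^2 - 6.7*g + 1.73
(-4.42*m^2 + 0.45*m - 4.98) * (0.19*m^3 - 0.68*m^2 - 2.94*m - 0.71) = -0.8398*m^5 + 3.0911*m^4 + 11.7426*m^3 + 5.2016*m^2 + 14.3217*m + 3.5358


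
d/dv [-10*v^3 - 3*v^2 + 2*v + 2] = -30*v^2 - 6*v + 2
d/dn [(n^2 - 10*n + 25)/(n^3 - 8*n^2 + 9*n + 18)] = (-n^4 + 20*n^3 - 146*n^2 + 436*n - 405)/(n^6 - 16*n^5 + 82*n^4 - 108*n^3 - 207*n^2 + 324*n + 324)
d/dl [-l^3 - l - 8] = -3*l^2 - 1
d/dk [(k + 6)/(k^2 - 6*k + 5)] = (k^2 - 6*k - 2*(k - 3)*(k + 6) + 5)/(k^2 - 6*k + 5)^2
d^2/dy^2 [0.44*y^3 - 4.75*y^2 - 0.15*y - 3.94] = 2.64*y - 9.5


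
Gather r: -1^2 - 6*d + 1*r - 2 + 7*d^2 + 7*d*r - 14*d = 7*d^2 - 20*d + r*(7*d + 1) - 3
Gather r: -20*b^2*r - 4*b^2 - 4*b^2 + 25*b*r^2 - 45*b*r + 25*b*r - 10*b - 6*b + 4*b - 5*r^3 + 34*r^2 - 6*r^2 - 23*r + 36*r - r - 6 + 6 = -8*b^2 - 12*b - 5*r^3 + r^2*(25*b + 28) + r*(-20*b^2 - 20*b + 12)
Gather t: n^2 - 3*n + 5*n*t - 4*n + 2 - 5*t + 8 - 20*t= n^2 - 7*n + t*(5*n - 25) + 10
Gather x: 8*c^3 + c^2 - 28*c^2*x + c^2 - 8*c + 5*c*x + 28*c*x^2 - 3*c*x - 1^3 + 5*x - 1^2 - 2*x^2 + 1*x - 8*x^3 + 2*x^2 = 8*c^3 + 2*c^2 + 28*c*x^2 - 8*c - 8*x^3 + x*(-28*c^2 + 2*c + 6) - 2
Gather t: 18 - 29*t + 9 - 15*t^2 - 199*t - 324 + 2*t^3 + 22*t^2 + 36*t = 2*t^3 + 7*t^2 - 192*t - 297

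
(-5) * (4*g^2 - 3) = 15 - 20*g^2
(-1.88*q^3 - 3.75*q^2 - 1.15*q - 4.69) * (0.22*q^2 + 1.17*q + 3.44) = -0.4136*q^5 - 3.0246*q^4 - 11.1077*q^3 - 15.2773*q^2 - 9.4433*q - 16.1336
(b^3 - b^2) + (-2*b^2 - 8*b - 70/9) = b^3 - 3*b^2 - 8*b - 70/9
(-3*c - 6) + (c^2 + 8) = c^2 - 3*c + 2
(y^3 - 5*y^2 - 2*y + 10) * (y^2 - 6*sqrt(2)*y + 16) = y^5 - 6*sqrt(2)*y^4 - 5*y^4 + 14*y^3 + 30*sqrt(2)*y^3 - 70*y^2 + 12*sqrt(2)*y^2 - 60*sqrt(2)*y - 32*y + 160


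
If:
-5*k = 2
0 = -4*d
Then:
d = 0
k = -2/5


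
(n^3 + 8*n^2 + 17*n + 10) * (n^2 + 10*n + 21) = n^5 + 18*n^4 + 118*n^3 + 348*n^2 + 457*n + 210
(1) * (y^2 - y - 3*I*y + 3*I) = y^2 - y - 3*I*y + 3*I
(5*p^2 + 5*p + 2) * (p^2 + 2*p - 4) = 5*p^4 + 15*p^3 - 8*p^2 - 16*p - 8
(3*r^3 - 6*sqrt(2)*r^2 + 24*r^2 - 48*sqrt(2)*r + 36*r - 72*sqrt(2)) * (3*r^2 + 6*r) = 9*r^5 - 18*sqrt(2)*r^4 + 90*r^4 - 180*sqrt(2)*r^3 + 252*r^3 - 504*sqrt(2)*r^2 + 216*r^2 - 432*sqrt(2)*r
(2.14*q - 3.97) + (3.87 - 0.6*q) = 1.54*q - 0.1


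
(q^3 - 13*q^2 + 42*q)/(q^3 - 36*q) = (q - 7)/(q + 6)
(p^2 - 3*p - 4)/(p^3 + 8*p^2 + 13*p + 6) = (p - 4)/(p^2 + 7*p + 6)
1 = 1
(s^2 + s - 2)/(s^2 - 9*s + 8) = (s + 2)/(s - 8)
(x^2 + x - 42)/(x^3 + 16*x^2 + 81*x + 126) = (x - 6)/(x^2 + 9*x + 18)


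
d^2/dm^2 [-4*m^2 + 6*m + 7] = -8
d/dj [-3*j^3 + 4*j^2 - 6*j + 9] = -9*j^2 + 8*j - 6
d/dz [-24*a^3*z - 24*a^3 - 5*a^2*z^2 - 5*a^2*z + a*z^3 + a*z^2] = a*(-24*a^2 - 10*a*z - 5*a + 3*z^2 + 2*z)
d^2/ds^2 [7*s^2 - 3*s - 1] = 14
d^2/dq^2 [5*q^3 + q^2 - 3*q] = 30*q + 2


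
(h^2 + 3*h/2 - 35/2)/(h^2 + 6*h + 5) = (h - 7/2)/(h + 1)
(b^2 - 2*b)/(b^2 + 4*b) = (b - 2)/(b + 4)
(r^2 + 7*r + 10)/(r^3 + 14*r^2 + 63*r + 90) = (r + 2)/(r^2 + 9*r + 18)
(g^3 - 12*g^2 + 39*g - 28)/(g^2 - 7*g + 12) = (g^2 - 8*g + 7)/(g - 3)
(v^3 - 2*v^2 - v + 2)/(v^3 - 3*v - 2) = (v - 1)/(v + 1)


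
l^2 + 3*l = l*(l + 3)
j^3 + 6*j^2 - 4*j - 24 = (j - 2)*(j + 2)*(j + 6)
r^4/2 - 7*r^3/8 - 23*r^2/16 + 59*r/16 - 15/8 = (r/2 + 1)*(r - 3/2)*(r - 5/4)*(r - 1)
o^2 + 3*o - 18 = (o - 3)*(o + 6)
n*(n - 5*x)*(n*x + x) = n^3*x - 5*n^2*x^2 + n^2*x - 5*n*x^2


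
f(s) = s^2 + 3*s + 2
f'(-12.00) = -21.00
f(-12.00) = 110.00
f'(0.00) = 3.00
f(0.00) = 2.00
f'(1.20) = 5.40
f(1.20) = 7.04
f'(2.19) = 7.38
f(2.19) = 13.37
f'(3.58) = 10.16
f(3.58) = 25.56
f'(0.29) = 3.58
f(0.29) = 2.95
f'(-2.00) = -1.00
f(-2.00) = 0.00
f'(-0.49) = 2.02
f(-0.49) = 0.77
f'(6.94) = 16.88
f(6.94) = 70.98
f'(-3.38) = -3.76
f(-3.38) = 3.28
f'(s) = 2*s + 3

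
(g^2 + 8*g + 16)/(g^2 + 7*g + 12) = (g + 4)/(g + 3)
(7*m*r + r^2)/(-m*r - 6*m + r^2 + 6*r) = r*(7*m + r)/(-m*r - 6*m + r^2 + 6*r)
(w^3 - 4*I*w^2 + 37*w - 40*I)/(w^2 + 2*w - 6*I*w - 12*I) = (w^3 - 4*I*w^2 + 37*w - 40*I)/(w^2 + w*(2 - 6*I) - 12*I)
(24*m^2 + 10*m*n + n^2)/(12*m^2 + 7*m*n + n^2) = (6*m + n)/(3*m + n)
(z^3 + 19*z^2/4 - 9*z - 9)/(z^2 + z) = (z^3 + 19*z^2/4 - 9*z - 9)/(z*(z + 1))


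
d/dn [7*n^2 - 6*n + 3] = 14*n - 6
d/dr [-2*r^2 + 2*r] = 2 - 4*r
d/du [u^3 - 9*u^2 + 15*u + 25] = 3*u^2 - 18*u + 15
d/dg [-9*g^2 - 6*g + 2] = -18*g - 6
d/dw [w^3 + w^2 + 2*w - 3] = 3*w^2 + 2*w + 2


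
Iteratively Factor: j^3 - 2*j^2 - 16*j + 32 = (j + 4)*(j^2 - 6*j + 8) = (j - 4)*(j + 4)*(j - 2)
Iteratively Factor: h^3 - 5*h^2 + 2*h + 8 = (h + 1)*(h^2 - 6*h + 8) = (h - 4)*(h + 1)*(h - 2)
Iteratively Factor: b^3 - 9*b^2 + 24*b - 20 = (b - 2)*(b^2 - 7*b + 10) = (b - 2)^2*(b - 5)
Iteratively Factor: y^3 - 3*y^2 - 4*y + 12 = (y - 2)*(y^2 - y - 6) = (y - 2)*(y + 2)*(y - 3)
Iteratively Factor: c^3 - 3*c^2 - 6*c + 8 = (c - 4)*(c^2 + c - 2) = (c - 4)*(c + 2)*(c - 1)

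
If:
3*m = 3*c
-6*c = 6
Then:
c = -1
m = -1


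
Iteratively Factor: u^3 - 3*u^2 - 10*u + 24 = (u + 3)*(u^2 - 6*u + 8) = (u - 4)*(u + 3)*(u - 2)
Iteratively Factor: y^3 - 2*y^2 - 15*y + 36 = (y - 3)*(y^2 + y - 12) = (y - 3)*(y + 4)*(y - 3)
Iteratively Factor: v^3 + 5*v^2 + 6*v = (v + 3)*(v^2 + 2*v) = (v + 2)*(v + 3)*(v)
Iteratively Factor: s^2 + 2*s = (s)*(s + 2)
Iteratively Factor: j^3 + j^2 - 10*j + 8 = (j - 1)*(j^2 + 2*j - 8) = (j - 1)*(j + 4)*(j - 2)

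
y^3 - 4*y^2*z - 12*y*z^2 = y*(y - 6*z)*(y + 2*z)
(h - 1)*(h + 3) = h^2 + 2*h - 3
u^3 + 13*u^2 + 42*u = u*(u + 6)*(u + 7)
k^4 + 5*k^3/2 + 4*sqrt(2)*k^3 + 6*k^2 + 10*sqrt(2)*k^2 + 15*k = k*(k + 5/2)*(k + sqrt(2))*(k + 3*sqrt(2))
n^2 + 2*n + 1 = (n + 1)^2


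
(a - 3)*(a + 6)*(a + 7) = a^3 + 10*a^2 + 3*a - 126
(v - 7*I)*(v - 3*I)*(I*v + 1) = I*v^3 + 11*v^2 - 31*I*v - 21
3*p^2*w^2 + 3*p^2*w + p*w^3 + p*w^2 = w*(3*p + w)*(p*w + p)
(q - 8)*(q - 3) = q^2 - 11*q + 24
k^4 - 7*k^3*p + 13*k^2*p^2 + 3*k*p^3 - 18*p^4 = (k - 3*p)^2*(k - 2*p)*(k + p)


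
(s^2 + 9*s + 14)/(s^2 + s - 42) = (s + 2)/(s - 6)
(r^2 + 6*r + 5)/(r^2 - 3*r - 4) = (r + 5)/(r - 4)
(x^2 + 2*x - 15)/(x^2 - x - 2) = (-x^2 - 2*x + 15)/(-x^2 + x + 2)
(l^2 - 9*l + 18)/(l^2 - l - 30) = (l - 3)/(l + 5)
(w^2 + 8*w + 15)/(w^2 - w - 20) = (w^2 + 8*w + 15)/(w^2 - w - 20)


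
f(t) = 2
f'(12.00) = 0.00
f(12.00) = 2.00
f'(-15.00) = 0.00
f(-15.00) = 2.00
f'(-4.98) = 0.00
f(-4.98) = 2.00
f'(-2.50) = 0.00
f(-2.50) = 2.00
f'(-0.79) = 0.00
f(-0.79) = 2.00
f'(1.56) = 0.00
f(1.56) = 2.00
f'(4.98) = 0.00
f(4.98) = 2.00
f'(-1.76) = 0.00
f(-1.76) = 2.00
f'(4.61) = 0.00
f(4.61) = 2.00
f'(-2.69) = 0.00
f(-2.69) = 2.00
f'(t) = 0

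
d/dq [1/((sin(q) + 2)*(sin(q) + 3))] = -(2*sin(q) + 5)*cos(q)/((sin(q) + 2)^2*(sin(q) + 3)^2)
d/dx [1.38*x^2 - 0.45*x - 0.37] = 2.76*x - 0.45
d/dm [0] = 0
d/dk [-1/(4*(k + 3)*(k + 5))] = (k + 4)/(2*(k + 3)^2*(k + 5)^2)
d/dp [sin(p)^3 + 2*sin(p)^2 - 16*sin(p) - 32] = (3*sin(p)^2 + 4*sin(p) - 16)*cos(p)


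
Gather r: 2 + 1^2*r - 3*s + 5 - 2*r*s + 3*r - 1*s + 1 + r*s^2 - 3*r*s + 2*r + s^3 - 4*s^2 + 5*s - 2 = r*(s^2 - 5*s + 6) + s^3 - 4*s^2 + s + 6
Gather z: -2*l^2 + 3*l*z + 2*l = -2*l^2 + 3*l*z + 2*l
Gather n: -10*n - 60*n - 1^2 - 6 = -70*n - 7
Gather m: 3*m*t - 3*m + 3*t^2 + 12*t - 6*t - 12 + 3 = m*(3*t - 3) + 3*t^2 + 6*t - 9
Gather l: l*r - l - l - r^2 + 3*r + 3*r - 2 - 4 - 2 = l*(r - 2) - r^2 + 6*r - 8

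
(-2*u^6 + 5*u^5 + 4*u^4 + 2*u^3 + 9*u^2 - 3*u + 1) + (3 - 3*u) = -2*u^6 + 5*u^5 + 4*u^4 + 2*u^3 + 9*u^2 - 6*u + 4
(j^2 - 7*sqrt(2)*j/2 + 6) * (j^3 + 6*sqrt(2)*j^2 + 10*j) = j^5 + 5*sqrt(2)*j^4/2 - 26*j^3 + sqrt(2)*j^2 + 60*j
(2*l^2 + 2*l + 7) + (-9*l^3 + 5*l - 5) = -9*l^3 + 2*l^2 + 7*l + 2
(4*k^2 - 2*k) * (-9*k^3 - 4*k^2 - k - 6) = -36*k^5 + 2*k^4 + 4*k^3 - 22*k^2 + 12*k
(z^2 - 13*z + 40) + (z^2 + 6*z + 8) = 2*z^2 - 7*z + 48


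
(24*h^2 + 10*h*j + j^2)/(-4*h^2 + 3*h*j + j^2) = (-6*h - j)/(h - j)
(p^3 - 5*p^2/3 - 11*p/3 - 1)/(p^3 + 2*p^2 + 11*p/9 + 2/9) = 3*(p - 3)/(3*p + 2)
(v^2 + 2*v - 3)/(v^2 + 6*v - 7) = (v + 3)/(v + 7)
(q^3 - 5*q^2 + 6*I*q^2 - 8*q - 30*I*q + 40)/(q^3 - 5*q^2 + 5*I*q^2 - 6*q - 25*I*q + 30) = (q + 4*I)/(q + 3*I)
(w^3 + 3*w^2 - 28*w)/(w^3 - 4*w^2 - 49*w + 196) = w/(w - 7)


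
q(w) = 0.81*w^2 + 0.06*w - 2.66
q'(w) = 1.62*w + 0.06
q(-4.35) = 12.41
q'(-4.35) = -6.99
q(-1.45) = -1.04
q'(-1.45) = -2.29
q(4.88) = 16.92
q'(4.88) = 7.97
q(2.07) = 0.93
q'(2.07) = 3.41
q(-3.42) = 6.61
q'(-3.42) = -5.48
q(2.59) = 2.93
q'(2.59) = 4.26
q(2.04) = 0.83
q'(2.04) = 3.36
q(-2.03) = 0.56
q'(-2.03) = -3.23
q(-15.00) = 178.69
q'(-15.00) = -24.24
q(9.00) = 63.49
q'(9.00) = 14.64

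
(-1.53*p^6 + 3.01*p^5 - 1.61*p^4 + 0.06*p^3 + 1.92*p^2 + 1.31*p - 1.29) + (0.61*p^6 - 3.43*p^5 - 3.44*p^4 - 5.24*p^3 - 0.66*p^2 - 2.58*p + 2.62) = -0.92*p^6 - 0.42*p^5 - 5.05*p^4 - 5.18*p^3 + 1.26*p^2 - 1.27*p + 1.33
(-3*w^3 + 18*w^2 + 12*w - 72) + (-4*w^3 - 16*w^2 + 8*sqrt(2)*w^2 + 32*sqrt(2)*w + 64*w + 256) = -7*w^3 + 2*w^2 + 8*sqrt(2)*w^2 + 32*sqrt(2)*w + 76*w + 184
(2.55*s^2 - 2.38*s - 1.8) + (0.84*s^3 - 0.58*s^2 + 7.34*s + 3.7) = 0.84*s^3 + 1.97*s^2 + 4.96*s + 1.9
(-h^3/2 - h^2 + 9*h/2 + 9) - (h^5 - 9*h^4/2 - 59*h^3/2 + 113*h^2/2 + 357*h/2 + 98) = -h^5 + 9*h^4/2 + 29*h^3 - 115*h^2/2 - 174*h - 89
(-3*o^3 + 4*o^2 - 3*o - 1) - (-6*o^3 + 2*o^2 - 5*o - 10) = 3*o^3 + 2*o^2 + 2*o + 9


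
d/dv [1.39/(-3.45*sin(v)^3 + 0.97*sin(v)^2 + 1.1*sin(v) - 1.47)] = (14.3865*sin(v)^2 - 2.6966*sin(v) - 1.529)*cos(v)/(3.45*sin(v)^3 - 0.97*sin(v)^2 - 1.1*sin(v) + 1.47)^2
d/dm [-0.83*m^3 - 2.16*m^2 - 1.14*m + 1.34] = -2.49*m^2 - 4.32*m - 1.14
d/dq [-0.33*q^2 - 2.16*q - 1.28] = -0.66*q - 2.16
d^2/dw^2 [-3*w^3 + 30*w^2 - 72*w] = 60 - 18*w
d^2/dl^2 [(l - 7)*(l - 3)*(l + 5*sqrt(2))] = 6*l - 20 + 10*sqrt(2)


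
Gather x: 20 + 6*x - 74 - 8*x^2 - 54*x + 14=-8*x^2 - 48*x - 40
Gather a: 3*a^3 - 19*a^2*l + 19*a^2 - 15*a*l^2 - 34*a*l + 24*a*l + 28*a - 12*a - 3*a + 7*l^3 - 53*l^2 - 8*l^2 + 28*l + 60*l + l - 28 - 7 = 3*a^3 + a^2*(19 - 19*l) + a*(-15*l^2 - 10*l + 13) + 7*l^3 - 61*l^2 + 89*l - 35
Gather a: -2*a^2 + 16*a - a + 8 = -2*a^2 + 15*a + 8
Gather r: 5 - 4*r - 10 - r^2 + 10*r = -r^2 + 6*r - 5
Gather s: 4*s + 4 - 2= 4*s + 2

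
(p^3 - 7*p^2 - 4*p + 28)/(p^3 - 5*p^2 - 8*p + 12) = (p^2 - 9*p + 14)/(p^2 - 7*p + 6)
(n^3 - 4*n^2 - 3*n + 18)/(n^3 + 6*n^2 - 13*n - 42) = (n - 3)/(n + 7)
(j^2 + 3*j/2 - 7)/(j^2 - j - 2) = (j + 7/2)/(j + 1)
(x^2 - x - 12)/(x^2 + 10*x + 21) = (x - 4)/(x + 7)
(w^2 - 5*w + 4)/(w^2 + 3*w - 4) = (w - 4)/(w + 4)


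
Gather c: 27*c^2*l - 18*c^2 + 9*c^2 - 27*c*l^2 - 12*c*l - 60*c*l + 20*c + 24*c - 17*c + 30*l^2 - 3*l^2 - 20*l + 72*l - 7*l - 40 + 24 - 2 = c^2*(27*l - 9) + c*(-27*l^2 - 72*l + 27) + 27*l^2 + 45*l - 18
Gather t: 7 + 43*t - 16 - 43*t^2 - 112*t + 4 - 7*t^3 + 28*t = -7*t^3 - 43*t^2 - 41*t - 5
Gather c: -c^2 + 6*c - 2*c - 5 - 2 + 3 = -c^2 + 4*c - 4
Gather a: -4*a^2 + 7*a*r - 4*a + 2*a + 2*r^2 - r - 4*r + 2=-4*a^2 + a*(7*r - 2) + 2*r^2 - 5*r + 2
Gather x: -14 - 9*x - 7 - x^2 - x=-x^2 - 10*x - 21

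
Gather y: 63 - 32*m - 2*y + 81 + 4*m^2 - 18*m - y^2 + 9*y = 4*m^2 - 50*m - y^2 + 7*y + 144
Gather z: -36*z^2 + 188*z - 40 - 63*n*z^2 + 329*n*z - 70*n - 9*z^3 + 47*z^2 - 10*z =-70*n - 9*z^3 + z^2*(11 - 63*n) + z*(329*n + 178) - 40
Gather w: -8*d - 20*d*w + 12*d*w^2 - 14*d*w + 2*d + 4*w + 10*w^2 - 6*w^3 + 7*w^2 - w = -6*d - 6*w^3 + w^2*(12*d + 17) + w*(3 - 34*d)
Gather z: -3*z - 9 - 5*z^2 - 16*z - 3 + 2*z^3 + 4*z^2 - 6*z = 2*z^3 - z^2 - 25*z - 12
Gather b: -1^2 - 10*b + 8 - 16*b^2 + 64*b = -16*b^2 + 54*b + 7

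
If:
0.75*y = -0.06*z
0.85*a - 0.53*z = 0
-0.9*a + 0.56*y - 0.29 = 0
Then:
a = -0.30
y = 0.04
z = -0.48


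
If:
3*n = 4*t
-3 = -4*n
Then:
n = 3/4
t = 9/16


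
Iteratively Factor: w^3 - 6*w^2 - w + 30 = (w - 3)*(w^2 - 3*w - 10) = (w - 3)*(w + 2)*(w - 5)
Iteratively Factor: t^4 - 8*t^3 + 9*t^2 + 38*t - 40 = (t - 1)*(t^3 - 7*t^2 + 2*t + 40) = (t - 5)*(t - 1)*(t^2 - 2*t - 8) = (t - 5)*(t - 1)*(t + 2)*(t - 4)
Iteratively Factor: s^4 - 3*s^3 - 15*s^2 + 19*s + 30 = (s + 1)*(s^3 - 4*s^2 - 11*s + 30) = (s - 5)*(s + 1)*(s^2 + s - 6) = (s - 5)*(s - 2)*(s + 1)*(s + 3)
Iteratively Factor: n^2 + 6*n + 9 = (n + 3)*(n + 3)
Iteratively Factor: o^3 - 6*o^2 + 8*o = (o)*(o^2 - 6*o + 8) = o*(o - 2)*(o - 4)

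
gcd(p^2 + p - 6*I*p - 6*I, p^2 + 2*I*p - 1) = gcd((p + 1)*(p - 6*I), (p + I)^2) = 1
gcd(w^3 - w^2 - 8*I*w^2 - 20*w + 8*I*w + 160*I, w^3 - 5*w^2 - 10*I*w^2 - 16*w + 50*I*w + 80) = w^2 + w*(-5 - 8*I) + 40*I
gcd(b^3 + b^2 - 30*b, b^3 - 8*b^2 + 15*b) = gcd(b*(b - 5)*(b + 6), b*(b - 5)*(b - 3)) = b^2 - 5*b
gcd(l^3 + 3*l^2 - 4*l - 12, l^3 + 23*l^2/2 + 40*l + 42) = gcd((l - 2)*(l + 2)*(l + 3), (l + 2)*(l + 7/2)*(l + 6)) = l + 2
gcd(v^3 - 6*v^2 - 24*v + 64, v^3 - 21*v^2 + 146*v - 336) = v - 8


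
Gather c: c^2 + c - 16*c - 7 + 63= c^2 - 15*c + 56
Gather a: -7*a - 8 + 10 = 2 - 7*a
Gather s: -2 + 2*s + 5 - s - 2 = s + 1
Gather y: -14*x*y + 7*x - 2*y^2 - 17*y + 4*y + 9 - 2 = 7*x - 2*y^2 + y*(-14*x - 13) + 7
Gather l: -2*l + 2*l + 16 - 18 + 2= 0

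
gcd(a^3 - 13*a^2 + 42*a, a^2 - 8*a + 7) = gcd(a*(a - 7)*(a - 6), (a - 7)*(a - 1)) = a - 7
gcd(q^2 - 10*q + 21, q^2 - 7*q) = q - 7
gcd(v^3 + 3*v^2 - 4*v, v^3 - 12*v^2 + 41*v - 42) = 1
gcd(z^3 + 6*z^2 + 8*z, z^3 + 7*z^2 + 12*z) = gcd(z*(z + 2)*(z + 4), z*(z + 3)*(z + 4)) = z^2 + 4*z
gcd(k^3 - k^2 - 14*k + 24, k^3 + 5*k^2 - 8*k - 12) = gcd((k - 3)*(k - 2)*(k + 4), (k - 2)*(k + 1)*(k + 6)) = k - 2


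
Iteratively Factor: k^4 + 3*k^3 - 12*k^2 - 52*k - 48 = (k - 4)*(k^3 + 7*k^2 + 16*k + 12) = (k - 4)*(k + 2)*(k^2 + 5*k + 6) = (k - 4)*(k + 2)^2*(k + 3)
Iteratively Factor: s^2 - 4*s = (s - 4)*(s)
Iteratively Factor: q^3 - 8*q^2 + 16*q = (q)*(q^2 - 8*q + 16) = q*(q - 4)*(q - 4)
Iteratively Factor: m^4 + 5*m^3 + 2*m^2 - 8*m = (m + 4)*(m^3 + m^2 - 2*m) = (m - 1)*(m + 4)*(m^2 + 2*m) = (m - 1)*(m + 2)*(m + 4)*(m)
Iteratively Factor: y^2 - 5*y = (y - 5)*(y)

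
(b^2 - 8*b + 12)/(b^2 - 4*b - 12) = (b - 2)/(b + 2)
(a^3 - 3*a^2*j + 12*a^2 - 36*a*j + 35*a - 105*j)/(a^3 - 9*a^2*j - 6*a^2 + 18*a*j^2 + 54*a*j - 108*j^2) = (a^2 + 12*a + 35)/(a^2 - 6*a*j - 6*a + 36*j)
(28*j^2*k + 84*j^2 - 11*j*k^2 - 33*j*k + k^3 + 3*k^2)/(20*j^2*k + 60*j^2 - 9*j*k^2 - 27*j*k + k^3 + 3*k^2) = (7*j - k)/(5*j - k)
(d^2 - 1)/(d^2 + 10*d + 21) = (d^2 - 1)/(d^2 + 10*d + 21)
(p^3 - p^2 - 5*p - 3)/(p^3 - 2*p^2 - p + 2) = (p^2 - 2*p - 3)/(p^2 - 3*p + 2)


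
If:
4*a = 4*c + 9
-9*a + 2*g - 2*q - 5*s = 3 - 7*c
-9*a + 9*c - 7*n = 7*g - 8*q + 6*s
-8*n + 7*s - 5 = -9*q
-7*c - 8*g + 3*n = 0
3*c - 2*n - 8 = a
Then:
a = -36823/40800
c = -128623/40800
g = -14101/40800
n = -337723/40800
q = -60097/10200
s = -11939/10200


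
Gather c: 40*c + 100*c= 140*c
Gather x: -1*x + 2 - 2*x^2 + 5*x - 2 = -2*x^2 + 4*x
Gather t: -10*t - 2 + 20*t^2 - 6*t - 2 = 20*t^2 - 16*t - 4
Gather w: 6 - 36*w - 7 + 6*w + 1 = -30*w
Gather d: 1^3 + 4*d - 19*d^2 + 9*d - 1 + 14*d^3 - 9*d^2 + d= 14*d^3 - 28*d^2 + 14*d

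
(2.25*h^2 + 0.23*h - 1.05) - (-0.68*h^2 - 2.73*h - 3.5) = 2.93*h^2 + 2.96*h + 2.45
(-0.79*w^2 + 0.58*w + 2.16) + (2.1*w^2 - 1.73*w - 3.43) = 1.31*w^2 - 1.15*w - 1.27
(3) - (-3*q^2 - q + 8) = 3*q^2 + q - 5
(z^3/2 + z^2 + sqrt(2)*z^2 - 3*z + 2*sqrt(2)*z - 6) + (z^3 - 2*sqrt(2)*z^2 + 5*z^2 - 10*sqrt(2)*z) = 3*z^3/2 - sqrt(2)*z^2 + 6*z^2 - 8*sqrt(2)*z - 3*z - 6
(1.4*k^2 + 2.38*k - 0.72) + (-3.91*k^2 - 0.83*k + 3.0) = -2.51*k^2 + 1.55*k + 2.28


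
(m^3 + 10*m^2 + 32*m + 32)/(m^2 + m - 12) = (m^2 + 6*m + 8)/(m - 3)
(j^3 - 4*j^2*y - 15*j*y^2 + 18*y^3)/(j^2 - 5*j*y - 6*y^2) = (j^2 + 2*j*y - 3*y^2)/(j + y)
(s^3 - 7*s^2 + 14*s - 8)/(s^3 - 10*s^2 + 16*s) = (s^2 - 5*s + 4)/(s*(s - 8))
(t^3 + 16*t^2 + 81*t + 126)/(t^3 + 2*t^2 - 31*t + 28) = (t^2 + 9*t + 18)/(t^2 - 5*t + 4)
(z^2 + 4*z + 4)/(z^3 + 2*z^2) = (z + 2)/z^2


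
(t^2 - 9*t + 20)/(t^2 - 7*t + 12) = (t - 5)/(t - 3)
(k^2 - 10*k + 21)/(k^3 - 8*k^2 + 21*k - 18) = (k - 7)/(k^2 - 5*k + 6)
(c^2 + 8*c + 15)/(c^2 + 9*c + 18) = (c + 5)/(c + 6)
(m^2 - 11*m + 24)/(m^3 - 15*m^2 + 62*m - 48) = (m - 3)/(m^2 - 7*m + 6)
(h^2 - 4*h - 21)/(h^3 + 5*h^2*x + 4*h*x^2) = (h^2 - 4*h - 21)/(h*(h^2 + 5*h*x + 4*x^2))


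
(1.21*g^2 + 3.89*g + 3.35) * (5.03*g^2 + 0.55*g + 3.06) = 6.0863*g^4 + 20.2322*g^3 + 22.6926*g^2 + 13.7459*g + 10.251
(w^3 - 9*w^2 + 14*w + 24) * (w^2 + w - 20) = w^5 - 8*w^4 - 15*w^3 + 218*w^2 - 256*w - 480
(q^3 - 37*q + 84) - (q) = q^3 - 38*q + 84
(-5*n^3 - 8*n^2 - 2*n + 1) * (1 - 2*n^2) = 10*n^5 + 16*n^4 - n^3 - 10*n^2 - 2*n + 1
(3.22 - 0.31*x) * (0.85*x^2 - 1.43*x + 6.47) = -0.2635*x^3 + 3.1803*x^2 - 6.6103*x + 20.8334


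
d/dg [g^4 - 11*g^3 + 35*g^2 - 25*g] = 4*g^3 - 33*g^2 + 70*g - 25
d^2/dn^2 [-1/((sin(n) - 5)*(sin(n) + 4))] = (4*sin(n)^4 - 3*sin(n)^3 + 75*sin(n)^2 - 14*sin(n) - 42)/((sin(n) - 5)^3*(sin(n) + 4)^3)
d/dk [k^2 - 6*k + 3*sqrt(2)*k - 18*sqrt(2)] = 2*k - 6 + 3*sqrt(2)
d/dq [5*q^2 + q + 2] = 10*q + 1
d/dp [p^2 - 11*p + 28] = 2*p - 11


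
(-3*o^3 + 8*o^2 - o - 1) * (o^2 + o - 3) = -3*o^5 + 5*o^4 + 16*o^3 - 26*o^2 + 2*o + 3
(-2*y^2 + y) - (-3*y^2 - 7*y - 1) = y^2 + 8*y + 1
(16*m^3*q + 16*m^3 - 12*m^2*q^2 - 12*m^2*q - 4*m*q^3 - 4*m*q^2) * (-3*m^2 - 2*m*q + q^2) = -48*m^5*q - 48*m^5 + 4*m^4*q^2 + 4*m^4*q + 52*m^3*q^3 + 52*m^3*q^2 - 4*m^2*q^4 - 4*m^2*q^3 - 4*m*q^5 - 4*m*q^4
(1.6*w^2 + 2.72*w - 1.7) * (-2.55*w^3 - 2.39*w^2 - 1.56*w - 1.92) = -4.08*w^5 - 10.76*w^4 - 4.6618*w^3 - 3.2522*w^2 - 2.5704*w + 3.264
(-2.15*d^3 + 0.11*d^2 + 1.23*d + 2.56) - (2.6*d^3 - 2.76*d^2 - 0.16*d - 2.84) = -4.75*d^3 + 2.87*d^2 + 1.39*d + 5.4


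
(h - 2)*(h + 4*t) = h^2 + 4*h*t - 2*h - 8*t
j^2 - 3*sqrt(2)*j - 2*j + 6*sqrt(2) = (j - 2)*(j - 3*sqrt(2))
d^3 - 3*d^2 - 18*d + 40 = (d - 5)*(d - 2)*(d + 4)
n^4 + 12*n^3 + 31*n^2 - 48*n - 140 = (n - 2)*(n + 2)*(n + 5)*(n + 7)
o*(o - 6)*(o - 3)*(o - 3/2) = o^4 - 21*o^3/2 + 63*o^2/2 - 27*o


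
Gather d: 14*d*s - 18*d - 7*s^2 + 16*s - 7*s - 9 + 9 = d*(14*s - 18) - 7*s^2 + 9*s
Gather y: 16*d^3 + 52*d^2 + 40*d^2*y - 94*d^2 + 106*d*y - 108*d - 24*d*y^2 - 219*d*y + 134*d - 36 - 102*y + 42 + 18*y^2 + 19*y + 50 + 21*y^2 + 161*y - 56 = 16*d^3 - 42*d^2 + 26*d + y^2*(39 - 24*d) + y*(40*d^2 - 113*d + 78)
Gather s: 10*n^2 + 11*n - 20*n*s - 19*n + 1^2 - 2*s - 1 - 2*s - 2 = 10*n^2 - 8*n + s*(-20*n - 4) - 2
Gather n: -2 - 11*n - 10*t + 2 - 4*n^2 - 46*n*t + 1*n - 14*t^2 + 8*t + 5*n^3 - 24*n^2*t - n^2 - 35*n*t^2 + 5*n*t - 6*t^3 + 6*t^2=5*n^3 + n^2*(-24*t - 5) + n*(-35*t^2 - 41*t - 10) - 6*t^3 - 8*t^2 - 2*t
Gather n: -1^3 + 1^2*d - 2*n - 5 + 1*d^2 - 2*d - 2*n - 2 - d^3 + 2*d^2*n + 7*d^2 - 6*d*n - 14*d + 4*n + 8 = -d^3 + 8*d^2 - 15*d + n*(2*d^2 - 6*d)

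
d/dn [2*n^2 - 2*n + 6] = 4*n - 2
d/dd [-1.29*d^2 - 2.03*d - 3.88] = -2.58*d - 2.03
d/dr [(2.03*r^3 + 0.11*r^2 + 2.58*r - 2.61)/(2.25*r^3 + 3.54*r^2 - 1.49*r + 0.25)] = (1.77635683940025e-15*r^5 + 6.9387*r^4 - 17.6594*r^3 + 9.8429*r^2 + 18.5338*r - 3.2439)/(5.0625*r^6 + 15.93*r^5 + 5.8266*r^4 - 9.4242*r^3 + 3.9901*r^2 - 0.745*r + 0.0625)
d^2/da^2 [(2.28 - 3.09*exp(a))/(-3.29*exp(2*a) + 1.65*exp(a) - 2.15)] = (33.446469*exp(4*a) - 81.941727*exp(3*a) - 94.01175*exp(2*a) + 69.264795*exp(a) + 6.195225)*exp(a)/(35.611289*exp(6*a) - 53.579295*exp(5*a) + 96.68652*exp(4*a) - 74.519775*exp(3*a) + 63.1842*exp(2*a) - 22.881375*exp(a) + 9.938375)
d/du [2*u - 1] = 2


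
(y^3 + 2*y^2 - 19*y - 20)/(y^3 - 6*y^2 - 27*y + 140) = (y + 1)/(y - 7)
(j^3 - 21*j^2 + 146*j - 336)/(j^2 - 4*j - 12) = (j^2 - 15*j + 56)/(j + 2)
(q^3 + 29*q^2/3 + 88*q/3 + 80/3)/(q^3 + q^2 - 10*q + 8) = (3*q^2 + 17*q + 20)/(3*(q^2 - 3*q + 2))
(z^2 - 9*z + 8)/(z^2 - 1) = (z - 8)/(z + 1)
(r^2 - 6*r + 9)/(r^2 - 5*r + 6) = (r - 3)/(r - 2)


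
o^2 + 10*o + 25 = (o + 5)^2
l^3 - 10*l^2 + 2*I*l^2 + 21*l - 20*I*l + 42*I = (l - 7)*(l - 3)*(l + 2*I)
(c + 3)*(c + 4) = c^2 + 7*c + 12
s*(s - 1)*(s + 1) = s^3 - s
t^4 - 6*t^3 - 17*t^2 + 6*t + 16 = (t - 8)*(t - 1)*(t + 1)*(t + 2)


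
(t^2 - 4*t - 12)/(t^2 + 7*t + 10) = (t - 6)/(t + 5)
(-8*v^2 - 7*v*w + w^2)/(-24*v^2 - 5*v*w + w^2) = (v + w)/(3*v + w)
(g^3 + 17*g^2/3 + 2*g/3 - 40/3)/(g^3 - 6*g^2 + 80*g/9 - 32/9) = 3*(g^2 + 7*g + 10)/(3*g^2 - 14*g + 8)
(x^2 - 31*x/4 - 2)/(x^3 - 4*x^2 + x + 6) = (x^2 - 31*x/4 - 2)/(x^3 - 4*x^2 + x + 6)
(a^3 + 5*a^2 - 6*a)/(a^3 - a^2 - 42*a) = (a - 1)/(a - 7)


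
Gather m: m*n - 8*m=m*(n - 8)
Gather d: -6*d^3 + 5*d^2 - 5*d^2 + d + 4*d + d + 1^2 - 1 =-6*d^3 + 6*d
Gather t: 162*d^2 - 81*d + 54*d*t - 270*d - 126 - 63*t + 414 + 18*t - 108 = 162*d^2 - 351*d + t*(54*d - 45) + 180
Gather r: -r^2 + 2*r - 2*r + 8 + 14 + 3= 25 - r^2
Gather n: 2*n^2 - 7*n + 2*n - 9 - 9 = 2*n^2 - 5*n - 18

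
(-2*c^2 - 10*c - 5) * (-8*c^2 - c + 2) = 16*c^4 + 82*c^3 + 46*c^2 - 15*c - 10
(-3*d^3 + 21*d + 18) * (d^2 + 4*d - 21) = -3*d^5 - 12*d^4 + 84*d^3 + 102*d^2 - 369*d - 378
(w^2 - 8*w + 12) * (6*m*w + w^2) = 6*m*w^3 - 48*m*w^2 + 72*m*w + w^4 - 8*w^3 + 12*w^2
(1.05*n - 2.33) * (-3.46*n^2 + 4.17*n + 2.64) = -3.633*n^3 + 12.4403*n^2 - 6.9441*n - 6.1512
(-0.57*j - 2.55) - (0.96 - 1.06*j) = 0.49*j - 3.51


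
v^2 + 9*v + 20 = (v + 4)*(v + 5)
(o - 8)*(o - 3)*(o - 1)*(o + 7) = o^4 - 5*o^3 - 49*o^2 + 221*o - 168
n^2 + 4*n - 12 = (n - 2)*(n + 6)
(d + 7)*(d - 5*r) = d^2 - 5*d*r + 7*d - 35*r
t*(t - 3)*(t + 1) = t^3 - 2*t^2 - 3*t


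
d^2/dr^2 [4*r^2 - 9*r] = 8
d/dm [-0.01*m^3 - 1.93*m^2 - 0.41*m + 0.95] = -0.03*m^2 - 3.86*m - 0.41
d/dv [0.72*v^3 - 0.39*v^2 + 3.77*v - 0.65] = 2.16*v^2 - 0.78*v + 3.77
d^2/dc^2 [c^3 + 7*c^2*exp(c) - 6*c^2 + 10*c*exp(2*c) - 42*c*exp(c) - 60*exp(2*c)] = 7*c^2*exp(c) + 40*c*exp(2*c) - 14*c*exp(c) + 6*c - 200*exp(2*c) - 70*exp(c) - 12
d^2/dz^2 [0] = 0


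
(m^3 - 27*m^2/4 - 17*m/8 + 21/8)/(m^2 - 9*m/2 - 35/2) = (8*m^2 + 2*m - 3)/(4*(2*m + 5))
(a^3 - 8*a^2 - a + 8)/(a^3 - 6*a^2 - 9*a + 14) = (a^2 - 7*a - 8)/(a^2 - 5*a - 14)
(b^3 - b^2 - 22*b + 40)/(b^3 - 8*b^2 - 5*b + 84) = (b^2 + 3*b - 10)/(b^2 - 4*b - 21)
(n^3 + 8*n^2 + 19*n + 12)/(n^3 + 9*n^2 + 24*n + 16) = (n + 3)/(n + 4)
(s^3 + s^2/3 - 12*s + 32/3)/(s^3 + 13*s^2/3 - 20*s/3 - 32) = (s - 1)/(s + 3)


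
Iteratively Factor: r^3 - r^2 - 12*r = (r)*(r^2 - r - 12) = r*(r - 4)*(r + 3)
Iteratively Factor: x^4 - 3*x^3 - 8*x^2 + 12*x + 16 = (x - 4)*(x^3 + x^2 - 4*x - 4) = (x - 4)*(x + 2)*(x^2 - x - 2) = (x - 4)*(x + 1)*(x + 2)*(x - 2)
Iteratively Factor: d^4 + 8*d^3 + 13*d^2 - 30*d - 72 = (d + 3)*(d^3 + 5*d^2 - 2*d - 24) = (d + 3)^2*(d^2 + 2*d - 8) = (d - 2)*(d + 3)^2*(d + 4)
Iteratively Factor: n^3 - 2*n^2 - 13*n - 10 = (n - 5)*(n^2 + 3*n + 2) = (n - 5)*(n + 2)*(n + 1)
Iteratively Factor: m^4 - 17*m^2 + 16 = (m - 4)*(m^3 + 4*m^2 - m - 4) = (m - 4)*(m - 1)*(m^2 + 5*m + 4) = (m - 4)*(m - 1)*(m + 4)*(m + 1)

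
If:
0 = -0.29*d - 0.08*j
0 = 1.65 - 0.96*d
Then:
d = 1.72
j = -6.23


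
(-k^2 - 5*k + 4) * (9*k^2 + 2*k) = -9*k^4 - 47*k^3 + 26*k^2 + 8*k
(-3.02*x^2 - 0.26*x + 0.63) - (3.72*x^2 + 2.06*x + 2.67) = -6.74*x^2 - 2.32*x - 2.04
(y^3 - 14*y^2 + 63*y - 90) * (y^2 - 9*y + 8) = y^5 - 23*y^4 + 197*y^3 - 769*y^2 + 1314*y - 720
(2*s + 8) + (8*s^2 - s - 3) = 8*s^2 + s + 5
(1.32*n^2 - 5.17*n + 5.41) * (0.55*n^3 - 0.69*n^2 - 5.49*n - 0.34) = 0.726*n^5 - 3.7543*n^4 - 0.704000000000001*n^3 + 24.2016*n^2 - 27.9431*n - 1.8394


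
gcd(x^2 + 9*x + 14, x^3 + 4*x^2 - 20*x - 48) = x + 2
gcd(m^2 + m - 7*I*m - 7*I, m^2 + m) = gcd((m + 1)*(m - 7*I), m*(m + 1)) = m + 1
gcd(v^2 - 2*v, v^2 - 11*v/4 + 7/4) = 1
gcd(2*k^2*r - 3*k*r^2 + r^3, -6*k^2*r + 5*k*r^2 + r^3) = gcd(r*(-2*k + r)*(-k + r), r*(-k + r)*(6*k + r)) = -k*r + r^2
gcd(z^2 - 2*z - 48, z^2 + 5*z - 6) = z + 6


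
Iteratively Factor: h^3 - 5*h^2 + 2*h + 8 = (h - 2)*(h^2 - 3*h - 4) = (h - 4)*(h - 2)*(h + 1)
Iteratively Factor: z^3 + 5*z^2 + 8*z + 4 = (z + 1)*(z^2 + 4*z + 4) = (z + 1)*(z + 2)*(z + 2)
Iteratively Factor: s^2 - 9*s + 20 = (s - 5)*(s - 4)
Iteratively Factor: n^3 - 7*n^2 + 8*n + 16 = (n - 4)*(n^2 - 3*n - 4) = (n - 4)^2*(n + 1)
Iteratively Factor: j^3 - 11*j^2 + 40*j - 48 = (j - 3)*(j^2 - 8*j + 16) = (j - 4)*(j - 3)*(j - 4)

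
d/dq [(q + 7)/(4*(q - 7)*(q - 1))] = (-q^2 - 14*q + 63)/(4*(q^4 - 16*q^3 + 78*q^2 - 112*q + 49))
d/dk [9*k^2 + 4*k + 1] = 18*k + 4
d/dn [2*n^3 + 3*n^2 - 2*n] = 6*n^2 + 6*n - 2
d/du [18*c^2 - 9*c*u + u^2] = -9*c + 2*u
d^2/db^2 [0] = 0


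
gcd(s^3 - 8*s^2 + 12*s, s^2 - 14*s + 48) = s - 6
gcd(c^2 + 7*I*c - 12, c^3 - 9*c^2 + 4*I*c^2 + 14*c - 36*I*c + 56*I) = c + 4*I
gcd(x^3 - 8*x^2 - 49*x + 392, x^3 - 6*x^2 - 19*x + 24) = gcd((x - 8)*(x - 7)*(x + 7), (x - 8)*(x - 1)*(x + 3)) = x - 8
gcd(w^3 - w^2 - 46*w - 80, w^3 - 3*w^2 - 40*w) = w^2 - 3*w - 40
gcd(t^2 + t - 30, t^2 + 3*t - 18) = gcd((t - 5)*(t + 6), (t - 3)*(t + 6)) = t + 6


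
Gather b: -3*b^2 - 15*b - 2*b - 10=-3*b^2 - 17*b - 10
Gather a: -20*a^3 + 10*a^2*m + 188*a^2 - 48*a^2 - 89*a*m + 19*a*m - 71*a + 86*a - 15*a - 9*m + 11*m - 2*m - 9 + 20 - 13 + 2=-20*a^3 + a^2*(10*m + 140) - 70*a*m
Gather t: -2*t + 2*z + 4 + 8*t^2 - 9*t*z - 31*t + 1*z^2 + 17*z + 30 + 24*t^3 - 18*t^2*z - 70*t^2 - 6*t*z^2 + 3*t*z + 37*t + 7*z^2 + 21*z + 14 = 24*t^3 + t^2*(-18*z - 62) + t*(-6*z^2 - 6*z + 4) + 8*z^2 + 40*z + 48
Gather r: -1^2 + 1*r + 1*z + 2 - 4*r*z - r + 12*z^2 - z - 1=-4*r*z + 12*z^2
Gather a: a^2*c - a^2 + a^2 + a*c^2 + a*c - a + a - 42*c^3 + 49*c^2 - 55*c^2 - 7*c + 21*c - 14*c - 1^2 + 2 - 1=a^2*c + a*(c^2 + c) - 42*c^3 - 6*c^2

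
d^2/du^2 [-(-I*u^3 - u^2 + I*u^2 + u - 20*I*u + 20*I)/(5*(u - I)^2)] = (u*(2 + 38*I) - 82 - 122*I)/(5*u^4 - 20*I*u^3 - 30*u^2 + 20*I*u + 5)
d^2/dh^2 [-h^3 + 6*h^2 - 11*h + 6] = 12 - 6*h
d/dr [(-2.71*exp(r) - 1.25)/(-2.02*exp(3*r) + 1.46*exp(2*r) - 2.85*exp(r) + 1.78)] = (-10.9484*exp(3*r) - 3.6184*exp(2*r) + 3.65*exp(r) - 8.3863)*exp(r)/(4.0804*exp(6*r) - 5.8984*exp(5*r) + 13.6456*exp(4*r) - 15.5132*exp(3*r) + 13.3201*exp(2*r) - 10.146*exp(r) + 3.1684)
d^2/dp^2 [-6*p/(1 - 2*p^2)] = 24*p*(2*p^2 + 3)/(2*p^2 - 1)^3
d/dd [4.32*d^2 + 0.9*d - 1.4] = 8.64*d + 0.9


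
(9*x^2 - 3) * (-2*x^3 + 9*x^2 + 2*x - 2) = -18*x^5 + 81*x^4 + 24*x^3 - 45*x^2 - 6*x + 6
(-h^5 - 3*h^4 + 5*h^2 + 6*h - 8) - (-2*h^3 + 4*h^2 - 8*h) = -h^5 - 3*h^4 + 2*h^3 + h^2 + 14*h - 8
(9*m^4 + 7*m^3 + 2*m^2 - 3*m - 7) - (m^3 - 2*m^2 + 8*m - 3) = 9*m^4 + 6*m^3 + 4*m^2 - 11*m - 4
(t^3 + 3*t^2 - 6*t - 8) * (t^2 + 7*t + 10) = t^5 + 10*t^4 + 25*t^3 - 20*t^2 - 116*t - 80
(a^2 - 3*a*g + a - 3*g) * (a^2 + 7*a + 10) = a^4 - 3*a^3*g + 8*a^3 - 24*a^2*g + 17*a^2 - 51*a*g + 10*a - 30*g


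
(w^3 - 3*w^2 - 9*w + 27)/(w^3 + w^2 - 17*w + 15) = (w^2 - 9)/(w^2 + 4*w - 5)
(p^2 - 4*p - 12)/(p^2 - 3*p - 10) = (p - 6)/(p - 5)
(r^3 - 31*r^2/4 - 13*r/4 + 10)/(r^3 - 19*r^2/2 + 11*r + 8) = (4*r^2 + r - 5)/(2*(2*r^2 - 3*r - 2))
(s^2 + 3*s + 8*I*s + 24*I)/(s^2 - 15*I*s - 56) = (s^2 + s*(3 + 8*I) + 24*I)/(s^2 - 15*I*s - 56)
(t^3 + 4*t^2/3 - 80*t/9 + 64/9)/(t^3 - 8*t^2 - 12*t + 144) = (9*t^2 - 24*t + 16)/(9*(t^2 - 12*t + 36))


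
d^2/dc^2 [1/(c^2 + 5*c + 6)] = 2*(-c^2 - 5*c + (2*c + 5)^2 - 6)/(c^2 + 5*c + 6)^3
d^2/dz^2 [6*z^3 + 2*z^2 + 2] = 36*z + 4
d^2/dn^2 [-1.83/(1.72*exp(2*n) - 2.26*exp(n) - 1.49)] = (1.83*(3.44*exp(n) - 2.26)*(6.88*exp(n) - 4.52)*exp(n) + (12.5904*exp(n) - 4.1358)*(-1.72*exp(2*n) + 2.26*exp(n) + 1.49))*exp(n)/(-1.72*exp(2*n) + 2.26*exp(n) + 1.49)^3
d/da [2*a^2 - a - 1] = 4*a - 1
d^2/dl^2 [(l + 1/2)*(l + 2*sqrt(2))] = 2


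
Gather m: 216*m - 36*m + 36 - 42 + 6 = 180*m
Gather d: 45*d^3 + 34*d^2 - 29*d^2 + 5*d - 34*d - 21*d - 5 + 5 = 45*d^3 + 5*d^2 - 50*d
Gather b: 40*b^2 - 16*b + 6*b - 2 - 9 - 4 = 40*b^2 - 10*b - 15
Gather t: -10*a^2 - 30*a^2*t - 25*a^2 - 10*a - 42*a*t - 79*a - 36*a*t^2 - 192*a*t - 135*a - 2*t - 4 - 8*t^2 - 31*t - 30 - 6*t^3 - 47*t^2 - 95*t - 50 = -35*a^2 - 224*a - 6*t^3 + t^2*(-36*a - 55) + t*(-30*a^2 - 234*a - 128) - 84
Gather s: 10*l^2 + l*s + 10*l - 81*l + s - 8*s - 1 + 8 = 10*l^2 - 71*l + s*(l - 7) + 7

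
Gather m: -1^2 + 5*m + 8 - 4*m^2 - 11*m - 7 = -4*m^2 - 6*m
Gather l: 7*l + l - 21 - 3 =8*l - 24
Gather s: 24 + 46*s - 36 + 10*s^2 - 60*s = 10*s^2 - 14*s - 12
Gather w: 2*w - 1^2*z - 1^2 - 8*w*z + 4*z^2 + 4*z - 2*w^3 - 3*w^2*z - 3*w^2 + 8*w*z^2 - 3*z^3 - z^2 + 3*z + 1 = -2*w^3 + w^2*(-3*z - 3) + w*(8*z^2 - 8*z + 2) - 3*z^3 + 3*z^2 + 6*z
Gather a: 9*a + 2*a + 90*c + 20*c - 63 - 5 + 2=11*a + 110*c - 66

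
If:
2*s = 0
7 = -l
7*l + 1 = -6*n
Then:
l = -7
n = 8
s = 0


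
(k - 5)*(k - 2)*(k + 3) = k^3 - 4*k^2 - 11*k + 30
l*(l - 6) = l^2 - 6*l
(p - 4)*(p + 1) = p^2 - 3*p - 4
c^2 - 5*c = c*(c - 5)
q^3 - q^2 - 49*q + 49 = (q - 7)*(q - 1)*(q + 7)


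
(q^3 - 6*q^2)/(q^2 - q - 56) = q^2*(6 - q)/(-q^2 + q + 56)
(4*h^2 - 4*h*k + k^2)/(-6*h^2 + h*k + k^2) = (-2*h + k)/(3*h + k)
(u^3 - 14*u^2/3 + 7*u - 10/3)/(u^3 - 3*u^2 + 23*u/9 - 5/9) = 3*(u - 2)/(3*u - 1)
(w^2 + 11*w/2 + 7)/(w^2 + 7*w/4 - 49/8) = 4*(w + 2)/(4*w - 7)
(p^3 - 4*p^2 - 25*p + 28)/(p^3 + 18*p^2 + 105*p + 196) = (p^2 - 8*p + 7)/(p^2 + 14*p + 49)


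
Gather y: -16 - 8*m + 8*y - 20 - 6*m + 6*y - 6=-14*m + 14*y - 42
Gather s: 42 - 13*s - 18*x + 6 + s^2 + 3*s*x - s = s^2 + s*(3*x - 14) - 18*x + 48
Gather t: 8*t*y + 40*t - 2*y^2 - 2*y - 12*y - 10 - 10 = t*(8*y + 40) - 2*y^2 - 14*y - 20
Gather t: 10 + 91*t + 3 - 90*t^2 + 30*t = -90*t^2 + 121*t + 13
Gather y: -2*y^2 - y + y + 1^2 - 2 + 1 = -2*y^2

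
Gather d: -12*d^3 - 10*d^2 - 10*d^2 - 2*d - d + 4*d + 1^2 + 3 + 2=-12*d^3 - 20*d^2 + d + 6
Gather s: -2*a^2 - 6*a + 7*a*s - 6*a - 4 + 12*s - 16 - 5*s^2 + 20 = -2*a^2 - 12*a - 5*s^2 + s*(7*a + 12)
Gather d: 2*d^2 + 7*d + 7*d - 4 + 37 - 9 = 2*d^2 + 14*d + 24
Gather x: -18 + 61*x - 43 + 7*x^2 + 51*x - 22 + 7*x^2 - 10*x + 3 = 14*x^2 + 102*x - 80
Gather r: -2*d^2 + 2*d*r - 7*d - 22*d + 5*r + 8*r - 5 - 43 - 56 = -2*d^2 - 29*d + r*(2*d + 13) - 104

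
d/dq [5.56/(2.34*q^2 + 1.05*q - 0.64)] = (-26.0208*q - 5.838)/(2.34*q^2 + 1.05*q - 0.64)^2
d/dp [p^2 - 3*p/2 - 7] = 2*p - 3/2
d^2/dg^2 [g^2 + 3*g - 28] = 2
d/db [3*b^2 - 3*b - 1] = 6*b - 3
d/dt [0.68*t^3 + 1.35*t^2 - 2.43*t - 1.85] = 2.04*t^2 + 2.7*t - 2.43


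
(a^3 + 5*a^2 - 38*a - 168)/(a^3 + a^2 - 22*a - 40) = (a^2 + a - 42)/(a^2 - 3*a - 10)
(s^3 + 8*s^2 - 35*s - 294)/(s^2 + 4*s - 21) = (s^2 + s - 42)/(s - 3)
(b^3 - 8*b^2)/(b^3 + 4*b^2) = (b - 8)/(b + 4)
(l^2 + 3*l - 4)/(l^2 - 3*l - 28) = (l - 1)/(l - 7)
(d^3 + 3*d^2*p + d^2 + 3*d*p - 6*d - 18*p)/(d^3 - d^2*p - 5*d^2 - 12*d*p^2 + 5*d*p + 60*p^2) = (-d^2 - d + 6)/(-d^2 + 4*d*p + 5*d - 20*p)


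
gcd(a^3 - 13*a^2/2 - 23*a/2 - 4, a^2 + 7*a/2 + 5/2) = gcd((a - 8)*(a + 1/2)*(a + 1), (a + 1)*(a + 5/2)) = a + 1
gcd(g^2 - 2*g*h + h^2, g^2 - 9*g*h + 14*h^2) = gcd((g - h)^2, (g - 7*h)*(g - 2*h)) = 1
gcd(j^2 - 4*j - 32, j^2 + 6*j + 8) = j + 4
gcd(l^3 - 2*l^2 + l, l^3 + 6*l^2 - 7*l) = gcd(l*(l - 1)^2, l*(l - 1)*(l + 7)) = l^2 - l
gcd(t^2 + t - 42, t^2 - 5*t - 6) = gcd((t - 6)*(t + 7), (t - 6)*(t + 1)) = t - 6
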